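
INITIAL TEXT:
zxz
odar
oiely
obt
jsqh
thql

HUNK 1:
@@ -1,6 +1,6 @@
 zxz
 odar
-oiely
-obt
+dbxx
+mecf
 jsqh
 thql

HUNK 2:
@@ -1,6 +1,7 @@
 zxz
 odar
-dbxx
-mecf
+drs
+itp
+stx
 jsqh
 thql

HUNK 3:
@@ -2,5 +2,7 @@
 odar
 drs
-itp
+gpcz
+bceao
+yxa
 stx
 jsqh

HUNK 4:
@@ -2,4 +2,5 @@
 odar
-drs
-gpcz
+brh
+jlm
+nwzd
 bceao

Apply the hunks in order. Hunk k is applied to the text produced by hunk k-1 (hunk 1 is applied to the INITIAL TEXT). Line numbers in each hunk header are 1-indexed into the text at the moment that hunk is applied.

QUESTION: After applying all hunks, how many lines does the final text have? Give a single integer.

Hunk 1: at line 1 remove [oiely,obt] add [dbxx,mecf] -> 6 lines: zxz odar dbxx mecf jsqh thql
Hunk 2: at line 1 remove [dbxx,mecf] add [drs,itp,stx] -> 7 lines: zxz odar drs itp stx jsqh thql
Hunk 3: at line 2 remove [itp] add [gpcz,bceao,yxa] -> 9 lines: zxz odar drs gpcz bceao yxa stx jsqh thql
Hunk 4: at line 2 remove [drs,gpcz] add [brh,jlm,nwzd] -> 10 lines: zxz odar brh jlm nwzd bceao yxa stx jsqh thql
Final line count: 10

Answer: 10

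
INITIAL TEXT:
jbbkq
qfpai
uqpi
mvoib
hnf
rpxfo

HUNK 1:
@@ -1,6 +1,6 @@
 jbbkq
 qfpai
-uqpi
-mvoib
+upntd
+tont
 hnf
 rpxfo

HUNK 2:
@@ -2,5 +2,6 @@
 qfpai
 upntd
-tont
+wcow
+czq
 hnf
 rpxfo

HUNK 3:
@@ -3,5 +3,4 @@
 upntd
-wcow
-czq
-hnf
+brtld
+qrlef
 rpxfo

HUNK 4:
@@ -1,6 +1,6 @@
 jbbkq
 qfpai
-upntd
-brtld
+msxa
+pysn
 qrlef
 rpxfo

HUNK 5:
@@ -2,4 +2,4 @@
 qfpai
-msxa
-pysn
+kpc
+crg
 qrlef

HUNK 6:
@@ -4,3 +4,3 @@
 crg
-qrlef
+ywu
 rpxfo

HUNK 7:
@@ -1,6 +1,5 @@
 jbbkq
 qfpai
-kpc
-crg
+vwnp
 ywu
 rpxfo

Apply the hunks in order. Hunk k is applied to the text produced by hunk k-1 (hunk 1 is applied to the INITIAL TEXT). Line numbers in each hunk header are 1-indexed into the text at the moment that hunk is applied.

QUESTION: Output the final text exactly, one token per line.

Answer: jbbkq
qfpai
vwnp
ywu
rpxfo

Derivation:
Hunk 1: at line 1 remove [uqpi,mvoib] add [upntd,tont] -> 6 lines: jbbkq qfpai upntd tont hnf rpxfo
Hunk 2: at line 2 remove [tont] add [wcow,czq] -> 7 lines: jbbkq qfpai upntd wcow czq hnf rpxfo
Hunk 3: at line 3 remove [wcow,czq,hnf] add [brtld,qrlef] -> 6 lines: jbbkq qfpai upntd brtld qrlef rpxfo
Hunk 4: at line 1 remove [upntd,brtld] add [msxa,pysn] -> 6 lines: jbbkq qfpai msxa pysn qrlef rpxfo
Hunk 5: at line 2 remove [msxa,pysn] add [kpc,crg] -> 6 lines: jbbkq qfpai kpc crg qrlef rpxfo
Hunk 6: at line 4 remove [qrlef] add [ywu] -> 6 lines: jbbkq qfpai kpc crg ywu rpxfo
Hunk 7: at line 1 remove [kpc,crg] add [vwnp] -> 5 lines: jbbkq qfpai vwnp ywu rpxfo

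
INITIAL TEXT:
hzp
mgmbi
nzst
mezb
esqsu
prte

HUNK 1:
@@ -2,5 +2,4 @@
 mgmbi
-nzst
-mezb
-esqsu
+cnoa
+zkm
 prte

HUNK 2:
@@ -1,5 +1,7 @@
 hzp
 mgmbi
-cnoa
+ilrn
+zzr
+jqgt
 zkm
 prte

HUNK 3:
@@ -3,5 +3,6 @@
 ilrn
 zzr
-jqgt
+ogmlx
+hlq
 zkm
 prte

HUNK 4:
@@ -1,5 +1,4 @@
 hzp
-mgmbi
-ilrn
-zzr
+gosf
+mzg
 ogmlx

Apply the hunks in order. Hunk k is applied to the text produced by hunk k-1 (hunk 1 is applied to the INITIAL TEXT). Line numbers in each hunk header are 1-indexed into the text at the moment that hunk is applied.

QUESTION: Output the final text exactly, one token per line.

Hunk 1: at line 2 remove [nzst,mezb,esqsu] add [cnoa,zkm] -> 5 lines: hzp mgmbi cnoa zkm prte
Hunk 2: at line 1 remove [cnoa] add [ilrn,zzr,jqgt] -> 7 lines: hzp mgmbi ilrn zzr jqgt zkm prte
Hunk 3: at line 3 remove [jqgt] add [ogmlx,hlq] -> 8 lines: hzp mgmbi ilrn zzr ogmlx hlq zkm prte
Hunk 4: at line 1 remove [mgmbi,ilrn,zzr] add [gosf,mzg] -> 7 lines: hzp gosf mzg ogmlx hlq zkm prte

Answer: hzp
gosf
mzg
ogmlx
hlq
zkm
prte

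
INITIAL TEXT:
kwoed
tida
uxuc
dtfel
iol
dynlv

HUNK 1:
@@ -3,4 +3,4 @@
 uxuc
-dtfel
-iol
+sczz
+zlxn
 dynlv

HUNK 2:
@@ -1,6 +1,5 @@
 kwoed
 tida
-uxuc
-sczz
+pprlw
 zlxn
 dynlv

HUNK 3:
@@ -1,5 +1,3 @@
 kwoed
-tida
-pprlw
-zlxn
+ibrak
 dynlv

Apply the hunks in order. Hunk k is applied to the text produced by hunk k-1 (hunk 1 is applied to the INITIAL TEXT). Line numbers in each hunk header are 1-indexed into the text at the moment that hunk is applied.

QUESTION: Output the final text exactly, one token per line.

Hunk 1: at line 3 remove [dtfel,iol] add [sczz,zlxn] -> 6 lines: kwoed tida uxuc sczz zlxn dynlv
Hunk 2: at line 1 remove [uxuc,sczz] add [pprlw] -> 5 lines: kwoed tida pprlw zlxn dynlv
Hunk 3: at line 1 remove [tida,pprlw,zlxn] add [ibrak] -> 3 lines: kwoed ibrak dynlv

Answer: kwoed
ibrak
dynlv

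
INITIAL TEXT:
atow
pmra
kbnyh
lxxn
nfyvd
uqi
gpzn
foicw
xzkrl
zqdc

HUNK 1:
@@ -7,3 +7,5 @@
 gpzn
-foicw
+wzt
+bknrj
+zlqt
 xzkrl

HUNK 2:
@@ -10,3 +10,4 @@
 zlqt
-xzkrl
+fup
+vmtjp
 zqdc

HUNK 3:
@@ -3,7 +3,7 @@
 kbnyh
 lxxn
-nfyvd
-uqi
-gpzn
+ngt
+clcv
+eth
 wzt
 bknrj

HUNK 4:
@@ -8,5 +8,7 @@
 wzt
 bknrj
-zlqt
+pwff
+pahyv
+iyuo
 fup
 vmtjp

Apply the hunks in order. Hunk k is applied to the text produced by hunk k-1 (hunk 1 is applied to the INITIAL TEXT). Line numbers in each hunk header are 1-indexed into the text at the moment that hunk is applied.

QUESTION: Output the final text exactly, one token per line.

Hunk 1: at line 7 remove [foicw] add [wzt,bknrj,zlqt] -> 12 lines: atow pmra kbnyh lxxn nfyvd uqi gpzn wzt bknrj zlqt xzkrl zqdc
Hunk 2: at line 10 remove [xzkrl] add [fup,vmtjp] -> 13 lines: atow pmra kbnyh lxxn nfyvd uqi gpzn wzt bknrj zlqt fup vmtjp zqdc
Hunk 3: at line 3 remove [nfyvd,uqi,gpzn] add [ngt,clcv,eth] -> 13 lines: atow pmra kbnyh lxxn ngt clcv eth wzt bknrj zlqt fup vmtjp zqdc
Hunk 4: at line 8 remove [zlqt] add [pwff,pahyv,iyuo] -> 15 lines: atow pmra kbnyh lxxn ngt clcv eth wzt bknrj pwff pahyv iyuo fup vmtjp zqdc

Answer: atow
pmra
kbnyh
lxxn
ngt
clcv
eth
wzt
bknrj
pwff
pahyv
iyuo
fup
vmtjp
zqdc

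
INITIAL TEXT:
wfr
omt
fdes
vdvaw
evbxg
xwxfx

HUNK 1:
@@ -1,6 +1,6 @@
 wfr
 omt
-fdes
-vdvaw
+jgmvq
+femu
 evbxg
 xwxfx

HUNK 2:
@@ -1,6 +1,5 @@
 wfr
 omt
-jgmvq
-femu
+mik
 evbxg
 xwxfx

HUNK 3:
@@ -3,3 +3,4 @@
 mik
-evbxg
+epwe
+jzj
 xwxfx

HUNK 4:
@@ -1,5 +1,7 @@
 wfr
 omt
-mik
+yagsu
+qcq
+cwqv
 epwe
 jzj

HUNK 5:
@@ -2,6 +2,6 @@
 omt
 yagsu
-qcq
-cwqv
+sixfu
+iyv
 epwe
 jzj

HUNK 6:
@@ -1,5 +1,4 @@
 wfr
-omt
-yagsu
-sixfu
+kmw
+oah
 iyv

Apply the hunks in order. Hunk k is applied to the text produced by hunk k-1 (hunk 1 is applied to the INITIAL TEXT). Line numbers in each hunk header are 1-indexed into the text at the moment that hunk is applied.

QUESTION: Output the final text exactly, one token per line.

Answer: wfr
kmw
oah
iyv
epwe
jzj
xwxfx

Derivation:
Hunk 1: at line 1 remove [fdes,vdvaw] add [jgmvq,femu] -> 6 lines: wfr omt jgmvq femu evbxg xwxfx
Hunk 2: at line 1 remove [jgmvq,femu] add [mik] -> 5 lines: wfr omt mik evbxg xwxfx
Hunk 3: at line 3 remove [evbxg] add [epwe,jzj] -> 6 lines: wfr omt mik epwe jzj xwxfx
Hunk 4: at line 1 remove [mik] add [yagsu,qcq,cwqv] -> 8 lines: wfr omt yagsu qcq cwqv epwe jzj xwxfx
Hunk 5: at line 2 remove [qcq,cwqv] add [sixfu,iyv] -> 8 lines: wfr omt yagsu sixfu iyv epwe jzj xwxfx
Hunk 6: at line 1 remove [omt,yagsu,sixfu] add [kmw,oah] -> 7 lines: wfr kmw oah iyv epwe jzj xwxfx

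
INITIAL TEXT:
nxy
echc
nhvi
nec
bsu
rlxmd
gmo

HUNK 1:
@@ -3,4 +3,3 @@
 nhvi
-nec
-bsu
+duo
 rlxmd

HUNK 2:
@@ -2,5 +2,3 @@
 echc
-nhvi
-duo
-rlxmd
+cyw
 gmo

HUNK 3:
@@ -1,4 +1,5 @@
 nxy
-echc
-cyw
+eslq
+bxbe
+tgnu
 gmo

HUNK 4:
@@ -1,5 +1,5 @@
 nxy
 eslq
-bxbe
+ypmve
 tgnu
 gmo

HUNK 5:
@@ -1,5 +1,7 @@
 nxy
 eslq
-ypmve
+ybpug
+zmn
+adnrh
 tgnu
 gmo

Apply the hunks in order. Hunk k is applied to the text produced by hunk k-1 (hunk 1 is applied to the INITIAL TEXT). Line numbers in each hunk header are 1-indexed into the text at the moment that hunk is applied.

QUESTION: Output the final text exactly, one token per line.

Hunk 1: at line 3 remove [nec,bsu] add [duo] -> 6 lines: nxy echc nhvi duo rlxmd gmo
Hunk 2: at line 2 remove [nhvi,duo,rlxmd] add [cyw] -> 4 lines: nxy echc cyw gmo
Hunk 3: at line 1 remove [echc,cyw] add [eslq,bxbe,tgnu] -> 5 lines: nxy eslq bxbe tgnu gmo
Hunk 4: at line 1 remove [bxbe] add [ypmve] -> 5 lines: nxy eslq ypmve tgnu gmo
Hunk 5: at line 1 remove [ypmve] add [ybpug,zmn,adnrh] -> 7 lines: nxy eslq ybpug zmn adnrh tgnu gmo

Answer: nxy
eslq
ybpug
zmn
adnrh
tgnu
gmo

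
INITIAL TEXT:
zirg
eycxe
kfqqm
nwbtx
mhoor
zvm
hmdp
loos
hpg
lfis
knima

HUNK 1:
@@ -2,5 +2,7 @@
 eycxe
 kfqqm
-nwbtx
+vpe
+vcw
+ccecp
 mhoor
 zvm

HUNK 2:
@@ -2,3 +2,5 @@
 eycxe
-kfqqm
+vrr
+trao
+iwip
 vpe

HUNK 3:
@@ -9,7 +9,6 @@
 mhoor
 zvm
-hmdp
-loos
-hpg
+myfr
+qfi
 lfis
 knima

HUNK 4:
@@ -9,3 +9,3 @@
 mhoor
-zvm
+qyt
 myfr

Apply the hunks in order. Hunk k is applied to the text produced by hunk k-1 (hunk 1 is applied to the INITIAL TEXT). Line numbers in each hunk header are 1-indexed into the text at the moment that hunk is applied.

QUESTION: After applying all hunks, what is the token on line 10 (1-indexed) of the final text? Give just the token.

Answer: qyt

Derivation:
Hunk 1: at line 2 remove [nwbtx] add [vpe,vcw,ccecp] -> 13 lines: zirg eycxe kfqqm vpe vcw ccecp mhoor zvm hmdp loos hpg lfis knima
Hunk 2: at line 2 remove [kfqqm] add [vrr,trao,iwip] -> 15 lines: zirg eycxe vrr trao iwip vpe vcw ccecp mhoor zvm hmdp loos hpg lfis knima
Hunk 3: at line 9 remove [hmdp,loos,hpg] add [myfr,qfi] -> 14 lines: zirg eycxe vrr trao iwip vpe vcw ccecp mhoor zvm myfr qfi lfis knima
Hunk 4: at line 9 remove [zvm] add [qyt] -> 14 lines: zirg eycxe vrr trao iwip vpe vcw ccecp mhoor qyt myfr qfi lfis knima
Final line 10: qyt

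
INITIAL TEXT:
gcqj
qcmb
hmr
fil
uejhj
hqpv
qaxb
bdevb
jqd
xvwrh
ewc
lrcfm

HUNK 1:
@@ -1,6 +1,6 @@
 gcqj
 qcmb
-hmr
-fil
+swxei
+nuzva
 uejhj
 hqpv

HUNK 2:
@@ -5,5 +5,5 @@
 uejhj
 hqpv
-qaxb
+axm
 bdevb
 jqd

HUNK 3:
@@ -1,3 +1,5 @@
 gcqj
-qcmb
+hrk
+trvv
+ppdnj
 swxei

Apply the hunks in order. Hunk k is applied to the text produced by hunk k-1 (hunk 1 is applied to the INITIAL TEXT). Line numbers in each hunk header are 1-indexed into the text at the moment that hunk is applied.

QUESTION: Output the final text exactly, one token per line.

Hunk 1: at line 1 remove [hmr,fil] add [swxei,nuzva] -> 12 lines: gcqj qcmb swxei nuzva uejhj hqpv qaxb bdevb jqd xvwrh ewc lrcfm
Hunk 2: at line 5 remove [qaxb] add [axm] -> 12 lines: gcqj qcmb swxei nuzva uejhj hqpv axm bdevb jqd xvwrh ewc lrcfm
Hunk 3: at line 1 remove [qcmb] add [hrk,trvv,ppdnj] -> 14 lines: gcqj hrk trvv ppdnj swxei nuzva uejhj hqpv axm bdevb jqd xvwrh ewc lrcfm

Answer: gcqj
hrk
trvv
ppdnj
swxei
nuzva
uejhj
hqpv
axm
bdevb
jqd
xvwrh
ewc
lrcfm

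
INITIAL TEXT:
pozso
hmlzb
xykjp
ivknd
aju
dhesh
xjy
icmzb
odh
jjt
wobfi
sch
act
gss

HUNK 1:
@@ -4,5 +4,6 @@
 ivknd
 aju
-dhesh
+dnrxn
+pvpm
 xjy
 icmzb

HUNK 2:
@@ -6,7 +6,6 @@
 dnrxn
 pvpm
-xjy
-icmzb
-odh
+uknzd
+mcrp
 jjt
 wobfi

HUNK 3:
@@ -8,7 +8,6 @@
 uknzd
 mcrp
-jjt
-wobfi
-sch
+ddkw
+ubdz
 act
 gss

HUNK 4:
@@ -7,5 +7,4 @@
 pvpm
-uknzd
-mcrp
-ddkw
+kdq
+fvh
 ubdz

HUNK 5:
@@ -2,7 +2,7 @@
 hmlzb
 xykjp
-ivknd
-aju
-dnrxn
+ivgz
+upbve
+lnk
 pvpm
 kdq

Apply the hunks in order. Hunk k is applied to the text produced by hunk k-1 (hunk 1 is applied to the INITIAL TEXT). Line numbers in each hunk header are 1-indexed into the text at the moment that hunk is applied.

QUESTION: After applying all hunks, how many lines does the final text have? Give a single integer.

Answer: 12

Derivation:
Hunk 1: at line 4 remove [dhesh] add [dnrxn,pvpm] -> 15 lines: pozso hmlzb xykjp ivknd aju dnrxn pvpm xjy icmzb odh jjt wobfi sch act gss
Hunk 2: at line 6 remove [xjy,icmzb,odh] add [uknzd,mcrp] -> 14 lines: pozso hmlzb xykjp ivknd aju dnrxn pvpm uknzd mcrp jjt wobfi sch act gss
Hunk 3: at line 8 remove [jjt,wobfi,sch] add [ddkw,ubdz] -> 13 lines: pozso hmlzb xykjp ivknd aju dnrxn pvpm uknzd mcrp ddkw ubdz act gss
Hunk 4: at line 7 remove [uknzd,mcrp,ddkw] add [kdq,fvh] -> 12 lines: pozso hmlzb xykjp ivknd aju dnrxn pvpm kdq fvh ubdz act gss
Hunk 5: at line 2 remove [ivknd,aju,dnrxn] add [ivgz,upbve,lnk] -> 12 lines: pozso hmlzb xykjp ivgz upbve lnk pvpm kdq fvh ubdz act gss
Final line count: 12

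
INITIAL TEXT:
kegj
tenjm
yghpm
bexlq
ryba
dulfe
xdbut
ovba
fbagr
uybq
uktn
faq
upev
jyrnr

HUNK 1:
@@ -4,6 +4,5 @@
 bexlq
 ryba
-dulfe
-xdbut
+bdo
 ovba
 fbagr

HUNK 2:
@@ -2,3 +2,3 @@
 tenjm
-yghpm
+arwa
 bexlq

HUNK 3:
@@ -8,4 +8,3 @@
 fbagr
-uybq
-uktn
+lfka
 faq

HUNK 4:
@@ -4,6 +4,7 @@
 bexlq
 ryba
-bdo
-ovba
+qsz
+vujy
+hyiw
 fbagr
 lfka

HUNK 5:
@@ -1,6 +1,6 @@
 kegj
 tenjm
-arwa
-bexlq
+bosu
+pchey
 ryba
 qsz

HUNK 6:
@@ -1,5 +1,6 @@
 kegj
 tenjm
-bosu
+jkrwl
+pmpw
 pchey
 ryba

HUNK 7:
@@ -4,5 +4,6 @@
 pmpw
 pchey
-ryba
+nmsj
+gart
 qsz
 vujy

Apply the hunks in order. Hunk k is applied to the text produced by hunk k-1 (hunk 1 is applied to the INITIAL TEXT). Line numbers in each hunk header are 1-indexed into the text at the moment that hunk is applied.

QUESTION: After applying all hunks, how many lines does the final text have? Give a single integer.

Answer: 15

Derivation:
Hunk 1: at line 4 remove [dulfe,xdbut] add [bdo] -> 13 lines: kegj tenjm yghpm bexlq ryba bdo ovba fbagr uybq uktn faq upev jyrnr
Hunk 2: at line 2 remove [yghpm] add [arwa] -> 13 lines: kegj tenjm arwa bexlq ryba bdo ovba fbagr uybq uktn faq upev jyrnr
Hunk 3: at line 8 remove [uybq,uktn] add [lfka] -> 12 lines: kegj tenjm arwa bexlq ryba bdo ovba fbagr lfka faq upev jyrnr
Hunk 4: at line 4 remove [bdo,ovba] add [qsz,vujy,hyiw] -> 13 lines: kegj tenjm arwa bexlq ryba qsz vujy hyiw fbagr lfka faq upev jyrnr
Hunk 5: at line 1 remove [arwa,bexlq] add [bosu,pchey] -> 13 lines: kegj tenjm bosu pchey ryba qsz vujy hyiw fbagr lfka faq upev jyrnr
Hunk 6: at line 1 remove [bosu] add [jkrwl,pmpw] -> 14 lines: kegj tenjm jkrwl pmpw pchey ryba qsz vujy hyiw fbagr lfka faq upev jyrnr
Hunk 7: at line 4 remove [ryba] add [nmsj,gart] -> 15 lines: kegj tenjm jkrwl pmpw pchey nmsj gart qsz vujy hyiw fbagr lfka faq upev jyrnr
Final line count: 15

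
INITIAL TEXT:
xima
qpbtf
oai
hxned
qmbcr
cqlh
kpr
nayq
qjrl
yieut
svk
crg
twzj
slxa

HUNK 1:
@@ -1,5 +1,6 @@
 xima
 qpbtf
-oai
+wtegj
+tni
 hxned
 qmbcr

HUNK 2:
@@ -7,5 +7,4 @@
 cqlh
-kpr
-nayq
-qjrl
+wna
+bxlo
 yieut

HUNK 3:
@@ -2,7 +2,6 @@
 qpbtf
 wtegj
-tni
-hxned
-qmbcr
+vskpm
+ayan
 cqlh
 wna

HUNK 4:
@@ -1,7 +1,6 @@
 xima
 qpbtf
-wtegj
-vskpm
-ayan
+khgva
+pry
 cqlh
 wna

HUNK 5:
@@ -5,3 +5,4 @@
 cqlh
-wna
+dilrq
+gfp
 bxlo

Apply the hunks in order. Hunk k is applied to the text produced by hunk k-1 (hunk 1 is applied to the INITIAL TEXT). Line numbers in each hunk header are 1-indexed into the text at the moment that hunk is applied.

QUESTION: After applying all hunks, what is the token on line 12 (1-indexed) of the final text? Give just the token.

Hunk 1: at line 1 remove [oai] add [wtegj,tni] -> 15 lines: xima qpbtf wtegj tni hxned qmbcr cqlh kpr nayq qjrl yieut svk crg twzj slxa
Hunk 2: at line 7 remove [kpr,nayq,qjrl] add [wna,bxlo] -> 14 lines: xima qpbtf wtegj tni hxned qmbcr cqlh wna bxlo yieut svk crg twzj slxa
Hunk 3: at line 2 remove [tni,hxned,qmbcr] add [vskpm,ayan] -> 13 lines: xima qpbtf wtegj vskpm ayan cqlh wna bxlo yieut svk crg twzj slxa
Hunk 4: at line 1 remove [wtegj,vskpm,ayan] add [khgva,pry] -> 12 lines: xima qpbtf khgva pry cqlh wna bxlo yieut svk crg twzj slxa
Hunk 5: at line 5 remove [wna] add [dilrq,gfp] -> 13 lines: xima qpbtf khgva pry cqlh dilrq gfp bxlo yieut svk crg twzj slxa
Final line 12: twzj

Answer: twzj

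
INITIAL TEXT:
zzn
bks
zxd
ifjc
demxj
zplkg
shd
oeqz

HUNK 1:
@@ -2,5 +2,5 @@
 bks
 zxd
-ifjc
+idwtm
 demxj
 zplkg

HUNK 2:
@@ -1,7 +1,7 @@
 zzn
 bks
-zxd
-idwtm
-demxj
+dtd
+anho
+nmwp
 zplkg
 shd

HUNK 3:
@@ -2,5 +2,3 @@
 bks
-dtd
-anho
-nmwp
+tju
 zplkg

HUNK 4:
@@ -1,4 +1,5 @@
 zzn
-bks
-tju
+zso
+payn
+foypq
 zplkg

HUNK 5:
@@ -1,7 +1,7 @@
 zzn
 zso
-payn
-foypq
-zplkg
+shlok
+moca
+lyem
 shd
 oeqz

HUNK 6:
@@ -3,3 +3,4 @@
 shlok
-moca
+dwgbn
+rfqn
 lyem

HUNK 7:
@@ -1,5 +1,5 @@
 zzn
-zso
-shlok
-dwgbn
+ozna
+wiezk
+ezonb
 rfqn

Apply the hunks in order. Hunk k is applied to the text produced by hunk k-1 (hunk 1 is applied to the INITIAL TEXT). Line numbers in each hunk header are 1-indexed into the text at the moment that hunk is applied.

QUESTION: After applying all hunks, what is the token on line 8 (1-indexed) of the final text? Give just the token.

Answer: oeqz

Derivation:
Hunk 1: at line 2 remove [ifjc] add [idwtm] -> 8 lines: zzn bks zxd idwtm demxj zplkg shd oeqz
Hunk 2: at line 1 remove [zxd,idwtm,demxj] add [dtd,anho,nmwp] -> 8 lines: zzn bks dtd anho nmwp zplkg shd oeqz
Hunk 3: at line 2 remove [dtd,anho,nmwp] add [tju] -> 6 lines: zzn bks tju zplkg shd oeqz
Hunk 4: at line 1 remove [bks,tju] add [zso,payn,foypq] -> 7 lines: zzn zso payn foypq zplkg shd oeqz
Hunk 5: at line 1 remove [payn,foypq,zplkg] add [shlok,moca,lyem] -> 7 lines: zzn zso shlok moca lyem shd oeqz
Hunk 6: at line 3 remove [moca] add [dwgbn,rfqn] -> 8 lines: zzn zso shlok dwgbn rfqn lyem shd oeqz
Hunk 7: at line 1 remove [zso,shlok,dwgbn] add [ozna,wiezk,ezonb] -> 8 lines: zzn ozna wiezk ezonb rfqn lyem shd oeqz
Final line 8: oeqz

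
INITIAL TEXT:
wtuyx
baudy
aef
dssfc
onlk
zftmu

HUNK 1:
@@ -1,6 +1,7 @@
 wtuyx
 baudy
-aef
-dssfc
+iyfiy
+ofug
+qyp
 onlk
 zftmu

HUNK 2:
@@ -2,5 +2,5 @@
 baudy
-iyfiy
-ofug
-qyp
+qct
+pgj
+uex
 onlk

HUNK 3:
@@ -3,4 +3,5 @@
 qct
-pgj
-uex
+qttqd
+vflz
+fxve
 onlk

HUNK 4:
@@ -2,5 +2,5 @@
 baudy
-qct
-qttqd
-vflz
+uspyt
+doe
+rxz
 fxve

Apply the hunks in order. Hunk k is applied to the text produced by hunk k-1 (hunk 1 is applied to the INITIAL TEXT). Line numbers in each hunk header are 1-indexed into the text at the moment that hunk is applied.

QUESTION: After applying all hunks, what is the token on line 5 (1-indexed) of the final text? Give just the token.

Hunk 1: at line 1 remove [aef,dssfc] add [iyfiy,ofug,qyp] -> 7 lines: wtuyx baudy iyfiy ofug qyp onlk zftmu
Hunk 2: at line 2 remove [iyfiy,ofug,qyp] add [qct,pgj,uex] -> 7 lines: wtuyx baudy qct pgj uex onlk zftmu
Hunk 3: at line 3 remove [pgj,uex] add [qttqd,vflz,fxve] -> 8 lines: wtuyx baudy qct qttqd vflz fxve onlk zftmu
Hunk 4: at line 2 remove [qct,qttqd,vflz] add [uspyt,doe,rxz] -> 8 lines: wtuyx baudy uspyt doe rxz fxve onlk zftmu
Final line 5: rxz

Answer: rxz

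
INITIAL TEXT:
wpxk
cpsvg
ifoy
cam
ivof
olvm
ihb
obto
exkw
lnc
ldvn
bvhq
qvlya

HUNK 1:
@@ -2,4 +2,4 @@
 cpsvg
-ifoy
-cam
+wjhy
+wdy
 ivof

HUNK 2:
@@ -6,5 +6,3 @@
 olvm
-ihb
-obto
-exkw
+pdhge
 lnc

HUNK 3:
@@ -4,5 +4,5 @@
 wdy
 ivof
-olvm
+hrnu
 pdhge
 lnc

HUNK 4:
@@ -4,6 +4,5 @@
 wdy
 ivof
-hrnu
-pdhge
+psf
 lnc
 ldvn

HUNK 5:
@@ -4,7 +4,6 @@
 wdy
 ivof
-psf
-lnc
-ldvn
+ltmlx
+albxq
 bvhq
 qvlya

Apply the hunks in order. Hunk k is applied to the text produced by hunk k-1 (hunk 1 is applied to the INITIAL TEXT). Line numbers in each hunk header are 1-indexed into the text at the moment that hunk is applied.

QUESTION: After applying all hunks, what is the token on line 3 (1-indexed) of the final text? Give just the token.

Answer: wjhy

Derivation:
Hunk 1: at line 2 remove [ifoy,cam] add [wjhy,wdy] -> 13 lines: wpxk cpsvg wjhy wdy ivof olvm ihb obto exkw lnc ldvn bvhq qvlya
Hunk 2: at line 6 remove [ihb,obto,exkw] add [pdhge] -> 11 lines: wpxk cpsvg wjhy wdy ivof olvm pdhge lnc ldvn bvhq qvlya
Hunk 3: at line 4 remove [olvm] add [hrnu] -> 11 lines: wpxk cpsvg wjhy wdy ivof hrnu pdhge lnc ldvn bvhq qvlya
Hunk 4: at line 4 remove [hrnu,pdhge] add [psf] -> 10 lines: wpxk cpsvg wjhy wdy ivof psf lnc ldvn bvhq qvlya
Hunk 5: at line 4 remove [psf,lnc,ldvn] add [ltmlx,albxq] -> 9 lines: wpxk cpsvg wjhy wdy ivof ltmlx albxq bvhq qvlya
Final line 3: wjhy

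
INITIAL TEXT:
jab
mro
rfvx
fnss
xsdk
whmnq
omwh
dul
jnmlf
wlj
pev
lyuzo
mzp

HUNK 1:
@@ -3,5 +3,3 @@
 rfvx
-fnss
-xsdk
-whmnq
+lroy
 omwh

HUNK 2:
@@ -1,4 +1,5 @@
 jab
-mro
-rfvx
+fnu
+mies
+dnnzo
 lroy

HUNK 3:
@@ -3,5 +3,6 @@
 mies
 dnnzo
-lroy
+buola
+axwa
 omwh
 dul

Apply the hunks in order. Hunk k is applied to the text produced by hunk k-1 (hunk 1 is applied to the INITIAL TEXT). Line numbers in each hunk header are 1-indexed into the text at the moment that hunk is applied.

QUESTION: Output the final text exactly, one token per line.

Hunk 1: at line 3 remove [fnss,xsdk,whmnq] add [lroy] -> 11 lines: jab mro rfvx lroy omwh dul jnmlf wlj pev lyuzo mzp
Hunk 2: at line 1 remove [mro,rfvx] add [fnu,mies,dnnzo] -> 12 lines: jab fnu mies dnnzo lroy omwh dul jnmlf wlj pev lyuzo mzp
Hunk 3: at line 3 remove [lroy] add [buola,axwa] -> 13 lines: jab fnu mies dnnzo buola axwa omwh dul jnmlf wlj pev lyuzo mzp

Answer: jab
fnu
mies
dnnzo
buola
axwa
omwh
dul
jnmlf
wlj
pev
lyuzo
mzp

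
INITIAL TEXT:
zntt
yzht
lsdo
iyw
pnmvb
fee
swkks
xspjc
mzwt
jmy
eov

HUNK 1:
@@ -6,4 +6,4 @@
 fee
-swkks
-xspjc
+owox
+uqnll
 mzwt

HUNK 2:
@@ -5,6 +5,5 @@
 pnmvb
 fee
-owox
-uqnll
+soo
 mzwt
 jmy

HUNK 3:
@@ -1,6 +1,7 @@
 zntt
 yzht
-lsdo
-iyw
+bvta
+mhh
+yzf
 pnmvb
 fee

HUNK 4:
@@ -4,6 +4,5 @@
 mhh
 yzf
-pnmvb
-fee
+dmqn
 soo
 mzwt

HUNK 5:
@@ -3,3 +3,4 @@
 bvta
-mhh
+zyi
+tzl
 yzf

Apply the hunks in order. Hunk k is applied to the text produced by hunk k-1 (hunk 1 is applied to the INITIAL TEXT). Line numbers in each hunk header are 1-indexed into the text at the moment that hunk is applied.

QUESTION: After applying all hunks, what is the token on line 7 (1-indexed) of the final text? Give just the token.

Answer: dmqn

Derivation:
Hunk 1: at line 6 remove [swkks,xspjc] add [owox,uqnll] -> 11 lines: zntt yzht lsdo iyw pnmvb fee owox uqnll mzwt jmy eov
Hunk 2: at line 5 remove [owox,uqnll] add [soo] -> 10 lines: zntt yzht lsdo iyw pnmvb fee soo mzwt jmy eov
Hunk 3: at line 1 remove [lsdo,iyw] add [bvta,mhh,yzf] -> 11 lines: zntt yzht bvta mhh yzf pnmvb fee soo mzwt jmy eov
Hunk 4: at line 4 remove [pnmvb,fee] add [dmqn] -> 10 lines: zntt yzht bvta mhh yzf dmqn soo mzwt jmy eov
Hunk 5: at line 3 remove [mhh] add [zyi,tzl] -> 11 lines: zntt yzht bvta zyi tzl yzf dmqn soo mzwt jmy eov
Final line 7: dmqn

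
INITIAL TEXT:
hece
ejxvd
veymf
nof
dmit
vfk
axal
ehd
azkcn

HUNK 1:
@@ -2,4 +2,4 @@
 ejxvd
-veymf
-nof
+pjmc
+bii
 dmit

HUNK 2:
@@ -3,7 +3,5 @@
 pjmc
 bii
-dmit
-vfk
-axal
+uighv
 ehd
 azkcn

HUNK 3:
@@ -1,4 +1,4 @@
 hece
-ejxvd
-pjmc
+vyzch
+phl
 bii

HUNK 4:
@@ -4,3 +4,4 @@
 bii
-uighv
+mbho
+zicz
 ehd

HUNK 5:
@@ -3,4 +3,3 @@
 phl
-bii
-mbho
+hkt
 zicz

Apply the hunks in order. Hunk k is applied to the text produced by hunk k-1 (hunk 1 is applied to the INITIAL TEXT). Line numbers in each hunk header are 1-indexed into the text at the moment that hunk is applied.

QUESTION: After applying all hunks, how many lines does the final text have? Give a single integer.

Hunk 1: at line 2 remove [veymf,nof] add [pjmc,bii] -> 9 lines: hece ejxvd pjmc bii dmit vfk axal ehd azkcn
Hunk 2: at line 3 remove [dmit,vfk,axal] add [uighv] -> 7 lines: hece ejxvd pjmc bii uighv ehd azkcn
Hunk 3: at line 1 remove [ejxvd,pjmc] add [vyzch,phl] -> 7 lines: hece vyzch phl bii uighv ehd azkcn
Hunk 4: at line 4 remove [uighv] add [mbho,zicz] -> 8 lines: hece vyzch phl bii mbho zicz ehd azkcn
Hunk 5: at line 3 remove [bii,mbho] add [hkt] -> 7 lines: hece vyzch phl hkt zicz ehd azkcn
Final line count: 7

Answer: 7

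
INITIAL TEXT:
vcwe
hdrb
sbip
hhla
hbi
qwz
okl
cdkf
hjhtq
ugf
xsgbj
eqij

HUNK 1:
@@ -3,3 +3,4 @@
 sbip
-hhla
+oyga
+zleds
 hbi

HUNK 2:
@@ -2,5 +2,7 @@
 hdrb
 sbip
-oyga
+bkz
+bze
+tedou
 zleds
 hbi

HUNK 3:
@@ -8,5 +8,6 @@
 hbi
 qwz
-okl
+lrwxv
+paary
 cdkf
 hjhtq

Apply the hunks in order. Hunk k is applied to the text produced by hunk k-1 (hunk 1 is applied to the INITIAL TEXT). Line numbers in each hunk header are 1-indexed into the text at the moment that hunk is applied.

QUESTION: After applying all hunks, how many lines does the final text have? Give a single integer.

Hunk 1: at line 3 remove [hhla] add [oyga,zleds] -> 13 lines: vcwe hdrb sbip oyga zleds hbi qwz okl cdkf hjhtq ugf xsgbj eqij
Hunk 2: at line 2 remove [oyga] add [bkz,bze,tedou] -> 15 lines: vcwe hdrb sbip bkz bze tedou zleds hbi qwz okl cdkf hjhtq ugf xsgbj eqij
Hunk 3: at line 8 remove [okl] add [lrwxv,paary] -> 16 lines: vcwe hdrb sbip bkz bze tedou zleds hbi qwz lrwxv paary cdkf hjhtq ugf xsgbj eqij
Final line count: 16

Answer: 16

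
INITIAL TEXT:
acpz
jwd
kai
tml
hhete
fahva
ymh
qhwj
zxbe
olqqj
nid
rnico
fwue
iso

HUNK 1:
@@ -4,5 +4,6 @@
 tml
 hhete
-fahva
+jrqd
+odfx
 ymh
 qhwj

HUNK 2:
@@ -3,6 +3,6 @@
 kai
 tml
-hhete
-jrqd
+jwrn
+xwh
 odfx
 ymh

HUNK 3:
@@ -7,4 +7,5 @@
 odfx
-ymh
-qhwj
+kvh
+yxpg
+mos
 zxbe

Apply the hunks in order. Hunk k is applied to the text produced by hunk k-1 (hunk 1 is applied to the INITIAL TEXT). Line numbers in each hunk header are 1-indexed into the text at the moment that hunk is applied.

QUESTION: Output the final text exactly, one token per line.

Hunk 1: at line 4 remove [fahva] add [jrqd,odfx] -> 15 lines: acpz jwd kai tml hhete jrqd odfx ymh qhwj zxbe olqqj nid rnico fwue iso
Hunk 2: at line 3 remove [hhete,jrqd] add [jwrn,xwh] -> 15 lines: acpz jwd kai tml jwrn xwh odfx ymh qhwj zxbe olqqj nid rnico fwue iso
Hunk 3: at line 7 remove [ymh,qhwj] add [kvh,yxpg,mos] -> 16 lines: acpz jwd kai tml jwrn xwh odfx kvh yxpg mos zxbe olqqj nid rnico fwue iso

Answer: acpz
jwd
kai
tml
jwrn
xwh
odfx
kvh
yxpg
mos
zxbe
olqqj
nid
rnico
fwue
iso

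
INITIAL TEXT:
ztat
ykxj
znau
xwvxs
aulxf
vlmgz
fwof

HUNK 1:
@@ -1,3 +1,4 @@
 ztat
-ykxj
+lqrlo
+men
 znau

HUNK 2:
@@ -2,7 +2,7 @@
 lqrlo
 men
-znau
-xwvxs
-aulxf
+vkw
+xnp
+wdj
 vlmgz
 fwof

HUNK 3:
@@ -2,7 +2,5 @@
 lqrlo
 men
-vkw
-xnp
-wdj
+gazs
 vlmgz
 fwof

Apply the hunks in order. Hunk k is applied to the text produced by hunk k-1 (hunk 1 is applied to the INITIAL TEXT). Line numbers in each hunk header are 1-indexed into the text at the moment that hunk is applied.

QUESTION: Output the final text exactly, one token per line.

Hunk 1: at line 1 remove [ykxj] add [lqrlo,men] -> 8 lines: ztat lqrlo men znau xwvxs aulxf vlmgz fwof
Hunk 2: at line 2 remove [znau,xwvxs,aulxf] add [vkw,xnp,wdj] -> 8 lines: ztat lqrlo men vkw xnp wdj vlmgz fwof
Hunk 3: at line 2 remove [vkw,xnp,wdj] add [gazs] -> 6 lines: ztat lqrlo men gazs vlmgz fwof

Answer: ztat
lqrlo
men
gazs
vlmgz
fwof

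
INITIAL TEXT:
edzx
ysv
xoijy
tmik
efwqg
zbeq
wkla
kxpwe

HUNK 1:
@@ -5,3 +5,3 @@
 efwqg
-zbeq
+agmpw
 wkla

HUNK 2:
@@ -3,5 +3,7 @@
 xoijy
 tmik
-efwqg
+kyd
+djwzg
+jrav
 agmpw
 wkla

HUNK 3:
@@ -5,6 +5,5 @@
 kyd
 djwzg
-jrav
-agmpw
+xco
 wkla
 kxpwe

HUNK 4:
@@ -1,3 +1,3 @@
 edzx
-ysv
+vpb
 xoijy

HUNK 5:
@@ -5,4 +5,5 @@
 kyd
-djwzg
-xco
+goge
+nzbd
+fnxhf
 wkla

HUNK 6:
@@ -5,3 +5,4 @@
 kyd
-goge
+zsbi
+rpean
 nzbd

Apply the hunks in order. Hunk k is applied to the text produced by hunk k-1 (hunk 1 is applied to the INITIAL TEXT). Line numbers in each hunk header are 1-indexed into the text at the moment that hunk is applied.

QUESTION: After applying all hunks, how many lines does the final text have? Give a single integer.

Hunk 1: at line 5 remove [zbeq] add [agmpw] -> 8 lines: edzx ysv xoijy tmik efwqg agmpw wkla kxpwe
Hunk 2: at line 3 remove [efwqg] add [kyd,djwzg,jrav] -> 10 lines: edzx ysv xoijy tmik kyd djwzg jrav agmpw wkla kxpwe
Hunk 3: at line 5 remove [jrav,agmpw] add [xco] -> 9 lines: edzx ysv xoijy tmik kyd djwzg xco wkla kxpwe
Hunk 4: at line 1 remove [ysv] add [vpb] -> 9 lines: edzx vpb xoijy tmik kyd djwzg xco wkla kxpwe
Hunk 5: at line 5 remove [djwzg,xco] add [goge,nzbd,fnxhf] -> 10 lines: edzx vpb xoijy tmik kyd goge nzbd fnxhf wkla kxpwe
Hunk 6: at line 5 remove [goge] add [zsbi,rpean] -> 11 lines: edzx vpb xoijy tmik kyd zsbi rpean nzbd fnxhf wkla kxpwe
Final line count: 11

Answer: 11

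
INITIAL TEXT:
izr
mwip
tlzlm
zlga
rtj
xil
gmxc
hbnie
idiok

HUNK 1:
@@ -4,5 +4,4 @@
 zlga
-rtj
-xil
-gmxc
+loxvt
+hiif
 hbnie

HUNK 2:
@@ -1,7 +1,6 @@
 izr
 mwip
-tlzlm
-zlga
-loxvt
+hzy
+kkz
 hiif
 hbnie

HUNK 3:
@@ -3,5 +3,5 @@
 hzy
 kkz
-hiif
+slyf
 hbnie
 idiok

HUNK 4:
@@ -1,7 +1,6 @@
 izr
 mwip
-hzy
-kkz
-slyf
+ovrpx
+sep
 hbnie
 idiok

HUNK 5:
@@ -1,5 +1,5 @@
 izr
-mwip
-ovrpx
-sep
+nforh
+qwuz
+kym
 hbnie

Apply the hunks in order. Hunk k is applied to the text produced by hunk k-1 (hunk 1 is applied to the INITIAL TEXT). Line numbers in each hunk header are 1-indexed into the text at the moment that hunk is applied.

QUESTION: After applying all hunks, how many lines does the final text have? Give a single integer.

Answer: 6

Derivation:
Hunk 1: at line 4 remove [rtj,xil,gmxc] add [loxvt,hiif] -> 8 lines: izr mwip tlzlm zlga loxvt hiif hbnie idiok
Hunk 2: at line 1 remove [tlzlm,zlga,loxvt] add [hzy,kkz] -> 7 lines: izr mwip hzy kkz hiif hbnie idiok
Hunk 3: at line 3 remove [hiif] add [slyf] -> 7 lines: izr mwip hzy kkz slyf hbnie idiok
Hunk 4: at line 1 remove [hzy,kkz,slyf] add [ovrpx,sep] -> 6 lines: izr mwip ovrpx sep hbnie idiok
Hunk 5: at line 1 remove [mwip,ovrpx,sep] add [nforh,qwuz,kym] -> 6 lines: izr nforh qwuz kym hbnie idiok
Final line count: 6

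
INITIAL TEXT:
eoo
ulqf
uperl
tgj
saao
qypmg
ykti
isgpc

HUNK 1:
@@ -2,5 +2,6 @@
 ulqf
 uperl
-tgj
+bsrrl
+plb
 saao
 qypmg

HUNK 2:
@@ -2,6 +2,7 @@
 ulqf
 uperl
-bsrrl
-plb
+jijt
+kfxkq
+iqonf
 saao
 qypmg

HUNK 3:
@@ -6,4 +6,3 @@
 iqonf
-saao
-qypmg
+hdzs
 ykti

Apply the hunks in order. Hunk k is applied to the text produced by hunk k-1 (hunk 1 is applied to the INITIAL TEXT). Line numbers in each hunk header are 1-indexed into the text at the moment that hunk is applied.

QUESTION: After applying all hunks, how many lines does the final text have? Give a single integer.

Answer: 9

Derivation:
Hunk 1: at line 2 remove [tgj] add [bsrrl,plb] -> 9 lines: eoo ulqf uperl bsrrl plb saao qypmg ykti isgpc
Hunk 2: at line 2 remove [bsrrl,plb] add [jijt,kfxkq,iqonf] -> 10 lines: eoo ulqf uperl jijt kfxkq iqonf saao qypmg ykti isgpc
Hunk 3: at line 6 remove [saao,qypmg] add [hdzs] -> 9 lines: eoo ulqf uperl jijt kfxkq iqonf hdzs ykti isgpc
Final line count: 9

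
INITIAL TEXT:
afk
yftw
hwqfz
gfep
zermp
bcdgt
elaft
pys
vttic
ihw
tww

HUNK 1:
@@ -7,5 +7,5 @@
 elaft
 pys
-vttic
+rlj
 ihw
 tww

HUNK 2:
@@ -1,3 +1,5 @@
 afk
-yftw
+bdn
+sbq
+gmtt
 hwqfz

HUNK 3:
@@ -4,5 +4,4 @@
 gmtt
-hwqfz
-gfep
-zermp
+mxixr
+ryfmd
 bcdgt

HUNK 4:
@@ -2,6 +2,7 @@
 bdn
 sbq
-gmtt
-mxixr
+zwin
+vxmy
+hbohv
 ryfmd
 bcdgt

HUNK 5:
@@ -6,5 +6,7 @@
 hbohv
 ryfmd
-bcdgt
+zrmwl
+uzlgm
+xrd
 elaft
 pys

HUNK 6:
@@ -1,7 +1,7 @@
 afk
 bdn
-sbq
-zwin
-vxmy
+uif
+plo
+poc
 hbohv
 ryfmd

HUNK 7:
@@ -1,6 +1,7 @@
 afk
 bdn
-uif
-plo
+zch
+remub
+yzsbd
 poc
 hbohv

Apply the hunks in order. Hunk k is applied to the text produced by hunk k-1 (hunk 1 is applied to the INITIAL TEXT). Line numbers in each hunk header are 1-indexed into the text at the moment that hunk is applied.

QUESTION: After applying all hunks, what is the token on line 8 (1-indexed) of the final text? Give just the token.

Hunk 1: at line 7 remove [vttic] add [rlj] -> 11 lines: afk yftw hwqfz gfep zermp bcdgt elaft pys rlj ihw tww
Hunk 2: at line 1 remove [yftw] add [bdn,sbq,gmtt] -> 13 lines: afk bdn sbq gmtt hwqfz gfep zermp bcdgt elaft pys rlj ihw tww
Hunk 3: at line 4 remove [hwqfz,gfep,zermp] add [mxixr,ryfmd] -> 12 lines: afk bdn sbq gmtt mxixr ryfmd bcdgt elaft pys rlj ihw tww
Hunk 4: at line 2 remove [gmtt,mxixr] add [zwin,vxmy,hbohv] -> 13 lines: afk bdn sbq zwin vxmy hbohv ryfmd bcdgt elaft pys rlj ihw tww
Hunk 5: at line 6 remove [bcdgt] add [zrmwl,uzlgm,xrd] -> 15 lines: afk bdn sbq zwin vxmy hbohv ryfmd zrmwl uzlgm xrd elaft pys rlj ihw tww
Hunk 6: at line 1 remove [sbq,zwin,vxmy] add [uif,plo,poc] -> 15 lines: afk bdn uif plo poc hbohv ryfmd zrmwl uzlgm xrd elaft pys rlj ihw tww
Hunk 7: at line 1 remove [uif,plo] add [zch,remub,yzsbd] -> 16 lines: afk bdn zch remub yzsbd poc hbohv ryfmd zrmwl uzlgm xrd elaft pys rlj ihw tww
Final line 8: ryfmd

Answer: ryfmd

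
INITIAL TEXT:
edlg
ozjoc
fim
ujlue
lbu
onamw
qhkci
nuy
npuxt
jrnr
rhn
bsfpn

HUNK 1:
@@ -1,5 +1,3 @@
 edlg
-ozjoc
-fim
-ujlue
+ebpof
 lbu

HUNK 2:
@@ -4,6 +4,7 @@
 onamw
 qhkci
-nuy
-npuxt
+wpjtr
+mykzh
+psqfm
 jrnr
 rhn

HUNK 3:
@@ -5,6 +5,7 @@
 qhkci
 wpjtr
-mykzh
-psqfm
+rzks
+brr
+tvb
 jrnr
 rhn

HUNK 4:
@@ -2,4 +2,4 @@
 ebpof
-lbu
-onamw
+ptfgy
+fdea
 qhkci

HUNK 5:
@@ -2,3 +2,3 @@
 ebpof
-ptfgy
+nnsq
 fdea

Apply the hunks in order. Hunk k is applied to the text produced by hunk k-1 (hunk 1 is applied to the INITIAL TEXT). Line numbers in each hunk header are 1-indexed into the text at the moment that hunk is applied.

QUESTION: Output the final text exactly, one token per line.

Hunk 1: at line 1 remove [ozjoc,fim,ujlue] add [ebpof] -> 10 lines: edlg ebpof lbu onamw qhkci nuy npuxt jrnr rhn bsfpn
Hunk 2: at line 4 remove [nuy,npuxt] add [wpjtr,mykzh,psqfm] -> 11 lines: edlg ebpof lbu onamw qhkci wpjtr mykzh psqfm jrnr rhn bsfpn
Hunk 3: at line 5 remove [mykzh,psqfm] add [rzks,brr,tvb] -> 12 lines: edlg ebpof lbu onamw qhkci wpjtr rzks brr tvb jrnr rhn bsfpn
Hunk 4: at line 2 remove [lbu,onamw] add [ptfgy,fdea] -> 12 lines: edlg ebpof ptfgy fdea qhkci wpjtr rzks brr tvb jrnr rhn bsfpn
Hunk 5: at line 2 remove [ptfgy] add [nnsq] -> 12 lines: edlg ebpof nnsq fdea qhkci wpjtr rzks brr tvb jrnr rhn bsfpn

Answer: edlg
ebpof
nnsq
fdea
qhkci
wpjtr
rzks
brr
tvb
jrnr
rhn
bsfpn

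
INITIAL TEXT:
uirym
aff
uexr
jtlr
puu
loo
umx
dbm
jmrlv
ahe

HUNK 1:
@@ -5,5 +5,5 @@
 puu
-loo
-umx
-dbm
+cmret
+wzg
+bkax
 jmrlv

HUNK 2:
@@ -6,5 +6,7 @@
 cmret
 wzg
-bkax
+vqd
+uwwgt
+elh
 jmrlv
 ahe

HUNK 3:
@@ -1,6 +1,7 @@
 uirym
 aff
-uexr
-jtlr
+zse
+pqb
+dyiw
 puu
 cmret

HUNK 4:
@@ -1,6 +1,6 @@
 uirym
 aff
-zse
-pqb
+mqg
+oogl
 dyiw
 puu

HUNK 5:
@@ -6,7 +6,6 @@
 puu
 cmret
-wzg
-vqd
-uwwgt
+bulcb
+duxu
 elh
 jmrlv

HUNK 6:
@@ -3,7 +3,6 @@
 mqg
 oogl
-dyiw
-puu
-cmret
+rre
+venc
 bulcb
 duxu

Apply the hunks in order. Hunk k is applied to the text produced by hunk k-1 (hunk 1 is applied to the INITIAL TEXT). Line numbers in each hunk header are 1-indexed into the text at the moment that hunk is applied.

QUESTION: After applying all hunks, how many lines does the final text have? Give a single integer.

Answer: 11

Derivation:
Hunk 1: at line 5 remove [loo,umx,dbm] add [cmret,wzg,bkax] -> 10 lines: uirym aff uexr jtlr puu cmret wzg bkax jmrlv ahe
Hunk 2: at line 6 remove [bkax] add [vqd,uwwgt,elh] -> 12 lines: uirym aff uexr jtlr puu cmret wzg vqd uwwgt elh jmrlv ahe
Hunk 3: at line 1 remove [uexr,jtlr] add [zse,pqb,dyiw] -> 13 lines: uirym aff zse pqb dyiw puu cmret wzg vqd uwwgt elh jmrlv ahe
Hunk 4: at line 1 remove [zse,pqb] add [mqg,oogl] -> 13 lines: uirym aff mqg oogl dyiw puu cmret wzg vqd uwwgt elh jmrlv ahe
Hunk 5: at line 6 remove [wzg,vqd,uwwgt] add [bulcb,duxu] -> 12 lines: uirym aff mqg oogl dyiw puu cmret bulcb duxu elh jmrlv ahe
Hunk 6: at line 3 remove [dyiw,puu,cmret] add [rre,venc] -> 11 lines: uirym aff mqg oogl rre venc bulcb duxu elh jmrlv ahe
Final line count: 11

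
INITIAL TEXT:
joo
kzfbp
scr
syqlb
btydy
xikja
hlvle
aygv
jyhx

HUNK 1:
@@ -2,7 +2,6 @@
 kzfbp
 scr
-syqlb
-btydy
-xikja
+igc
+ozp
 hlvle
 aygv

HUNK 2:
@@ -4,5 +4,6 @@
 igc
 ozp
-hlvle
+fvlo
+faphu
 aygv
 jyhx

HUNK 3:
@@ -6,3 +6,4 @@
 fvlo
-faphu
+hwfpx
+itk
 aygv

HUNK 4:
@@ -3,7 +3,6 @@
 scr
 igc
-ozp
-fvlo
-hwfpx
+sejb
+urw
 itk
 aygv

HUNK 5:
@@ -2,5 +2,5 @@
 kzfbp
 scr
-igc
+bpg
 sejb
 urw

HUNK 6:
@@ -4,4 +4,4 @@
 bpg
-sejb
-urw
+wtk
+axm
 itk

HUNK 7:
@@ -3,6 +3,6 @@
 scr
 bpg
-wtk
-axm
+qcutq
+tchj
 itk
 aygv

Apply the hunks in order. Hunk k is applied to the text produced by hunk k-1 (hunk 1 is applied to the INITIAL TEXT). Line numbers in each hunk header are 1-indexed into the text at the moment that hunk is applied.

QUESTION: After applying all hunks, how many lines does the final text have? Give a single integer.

Answer: 9

Derivation:
Hunk 1: at line 2 remove [syqlb,btydy,xikja] add [igc,ozp] -> 8 lines: joo kzfbp scr igc ozp hlvle aygv jyhx
Hunk 2: at line 4 remove [hlvle] add [fvlo,faphu] -> 9 lines: joo kzfbp scr igc ozp fvlo faphu aygv jyhx
Hunk 3: at line 6 remove [faphu] add [hwfpx,itk] -> 10 lines: joo kzfbp scr igc ozp fvlo hwfpx itk aygv jyhx
Hunk 4: at line 3 remove [ozp,fvlo,hwfpx] add [sejb,urw] -> 9 lines: joo kzfbp scr igc sejb urw itk aygv jyhx
Hunk 5: at line 2 remove [igc] add [bpg] -> 9 lines: joo kzfbp scr bpg sejb urw itk aygv jyhx
Hunk 6: at line 4 remove [sejb,urw] add [wtk,axm] -> 9 lines: joo kzfbp scr bpg wtk axm itk aygv jyhx
Hunk 7: at line 3 remove [wtk,axm] add [qcutq,tchj] -> 9 lines: joo kzfbp scr bpg qcutq tchj itk aygv jyhx
Final line count: 9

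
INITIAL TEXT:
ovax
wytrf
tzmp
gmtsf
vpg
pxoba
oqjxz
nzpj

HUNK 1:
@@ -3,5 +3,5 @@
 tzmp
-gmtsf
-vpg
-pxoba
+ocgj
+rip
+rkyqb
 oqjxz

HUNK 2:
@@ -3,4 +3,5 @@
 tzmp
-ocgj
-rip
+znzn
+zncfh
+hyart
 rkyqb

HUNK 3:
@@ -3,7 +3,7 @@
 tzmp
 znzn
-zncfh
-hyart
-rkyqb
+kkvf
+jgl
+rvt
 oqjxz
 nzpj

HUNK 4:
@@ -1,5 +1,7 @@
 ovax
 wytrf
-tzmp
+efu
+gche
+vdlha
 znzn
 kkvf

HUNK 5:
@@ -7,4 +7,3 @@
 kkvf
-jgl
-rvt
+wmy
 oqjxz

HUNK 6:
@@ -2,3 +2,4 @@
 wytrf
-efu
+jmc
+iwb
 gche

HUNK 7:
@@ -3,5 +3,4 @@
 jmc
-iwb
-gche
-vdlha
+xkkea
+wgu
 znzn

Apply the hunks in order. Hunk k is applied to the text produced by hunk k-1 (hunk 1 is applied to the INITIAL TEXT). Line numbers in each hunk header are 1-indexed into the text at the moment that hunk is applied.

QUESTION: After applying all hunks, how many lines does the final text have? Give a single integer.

Answer: 10

Derivation:
Hunk 1: at line 3 remove [gmtsf,vpg,pxoba] add [ocgj,rip,rkyqb] -> 8 lines: ovax wytrf tzmp ocgj rip rkyqb oqjxz nzpj
Hunk 2: at line 3 remove [ocgj,rip] add [znzn,zncfh,hyart] -> 9 lines: ovax wytrf tzmp znzn zncfh hyart rkyqb oqjxz nzpj
Hunk 3: at line 3 remove [zncfh,hyart,rkyqb] add [kkvf,jgl,rvt] -> 9 lines: ovax wytrf tzmp znzn kkvf jgl rvt oqjxz nzpj
Hunk 4: at line 1 remove [tzmp] add [efu,gche,vdlha] -> 11 lines: ovax wytrf efu gche vdlha znzn kkvf jgl rvt oqjxz nzpj
Hunk 5: at line 7 remove [jgl,rvt] add [wmy] -> 10 lines: ovax wytrf efu gche vdlha znzn kkvf wmy oqjxz nzpj
Hunk 6: at line 2 remove [efu] add [jmc,iwb] -> 11 lines: ovax wytrf jmc iwb gche vdlha znzn kkvf wmy oqjxz nzpj
Hunk 7: at line 3 remove [iwb,gche,vdlha] add [xkkea,wgu] -> 10 lines: ovax wytrf jmc xkkea wgu znzn kkvf wmy oqjxz nzpj
Final line count: 10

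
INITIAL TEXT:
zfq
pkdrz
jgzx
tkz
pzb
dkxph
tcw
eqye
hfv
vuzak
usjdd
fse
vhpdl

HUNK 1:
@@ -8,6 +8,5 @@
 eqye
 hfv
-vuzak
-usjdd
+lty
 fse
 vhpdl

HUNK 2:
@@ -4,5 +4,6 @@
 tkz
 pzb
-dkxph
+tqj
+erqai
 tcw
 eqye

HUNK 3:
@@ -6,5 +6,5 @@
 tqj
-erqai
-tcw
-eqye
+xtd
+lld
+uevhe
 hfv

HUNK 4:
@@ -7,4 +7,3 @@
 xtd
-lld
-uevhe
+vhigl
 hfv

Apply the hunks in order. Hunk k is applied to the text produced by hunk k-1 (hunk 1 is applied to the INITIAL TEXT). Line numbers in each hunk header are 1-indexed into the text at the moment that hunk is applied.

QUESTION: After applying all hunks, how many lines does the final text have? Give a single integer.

Answer: 12

Derivation:
Hunk 1: at line 8 remove [vuzak,usjdd] add [lty] -> 12 lines: zfq pkdrz jgzx tkz pzb dkxph tcw eqye hfv lty fse vhpdl
Hunk 2: at line 4 remove [dkxph] add [tqj,erqai] -> 13 lines: zfq pkdrz jgzx tkz pzb tqj erqai tcw eqye hfv lty fse vhpdl
Hunk 3: at line 6 remove [erqai,tcw,eqye] add [xtd,lld,uevhe] -> 13 lines: zfq pkdrz jgzx tkz pzb tqj xtd lld uevhe hfv lty fse vhpdl
Hunk 4: at line 7 remove [lld,uevhe] add [vhigl] -> 12 lines: zfq pkdrz jgzx tkz pzb tqj xtd vhigl hfv lty fse vhpdl
Final line count: 12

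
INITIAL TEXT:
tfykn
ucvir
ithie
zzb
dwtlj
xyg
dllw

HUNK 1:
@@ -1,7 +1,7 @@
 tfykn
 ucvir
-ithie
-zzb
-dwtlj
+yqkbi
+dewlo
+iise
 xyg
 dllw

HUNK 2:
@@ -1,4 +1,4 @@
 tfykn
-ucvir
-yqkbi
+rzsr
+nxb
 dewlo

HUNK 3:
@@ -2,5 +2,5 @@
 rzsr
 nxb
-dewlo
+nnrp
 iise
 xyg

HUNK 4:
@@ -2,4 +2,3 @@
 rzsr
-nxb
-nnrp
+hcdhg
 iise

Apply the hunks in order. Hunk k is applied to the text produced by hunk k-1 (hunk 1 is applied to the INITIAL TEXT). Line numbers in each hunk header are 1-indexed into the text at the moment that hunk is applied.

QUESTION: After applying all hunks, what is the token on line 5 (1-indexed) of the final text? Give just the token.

Hunk 1: at line 1 remove [ithie,zzb,dwtlj] add [yqkbi,dewlo,iise] -> 7 lines: tfykn ucvir yqkbi dewlo iise xyg dllw
Hunk 2: at line 1 remove [ucvir,yqkbi] add [rzsr,nxb] -> 7 lines: tfykn rzsr nxb dewlo iise xyg dllw
Hunk 3: at line 2 remove [dewlo] add [nnrp] -> 7 lines: tfykn rzsr nxb nnrp iise xyg dllw
Hunk 4: at line 2 remove [nxb,nnrp] add [hcdhg] -> 6 lines: tfykn rzsr hcdhg iise xyg dllw
Final line 5: xyg

Answer: xyg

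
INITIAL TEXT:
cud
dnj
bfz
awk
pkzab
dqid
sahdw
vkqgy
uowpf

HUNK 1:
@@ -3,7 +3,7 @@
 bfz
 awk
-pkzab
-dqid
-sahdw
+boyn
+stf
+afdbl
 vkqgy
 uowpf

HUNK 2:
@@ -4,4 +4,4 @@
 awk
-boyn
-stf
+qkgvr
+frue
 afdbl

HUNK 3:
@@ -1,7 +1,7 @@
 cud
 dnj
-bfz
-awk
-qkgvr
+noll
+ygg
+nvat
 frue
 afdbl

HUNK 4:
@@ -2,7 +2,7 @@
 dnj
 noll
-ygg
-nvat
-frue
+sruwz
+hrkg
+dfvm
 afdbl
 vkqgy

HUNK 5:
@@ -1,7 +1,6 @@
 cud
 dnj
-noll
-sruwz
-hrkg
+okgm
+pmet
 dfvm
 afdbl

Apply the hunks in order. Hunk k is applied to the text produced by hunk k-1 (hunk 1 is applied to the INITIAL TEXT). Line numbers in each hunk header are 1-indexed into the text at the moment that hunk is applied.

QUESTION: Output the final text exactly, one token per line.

Hunk 1: at line 3 remove [pkzab,dqid,sahdw] add [boyn,stf,afdbl] -> 9 lines: cud dnj bfz awk boyn stf afdbl vkqgy uowpf
Hunk 2: at line 4 remove [boyn,stf] add [qkgvr,frue] -> 9 lines: cud dnj bfz awk qkgvr frue afdbl vkqgy uowpf
Hunk 3: at line 1 remove [bfz,awk,qkgvr] add [noll,ygg,nvat] -> 9 lines: cud dnj noll ygg nvat frue afdbl vkqgy uowpf
Hunk 4: at line 2 remove [ygg,nvat,frue] add [sruwz,hrkg,dfvm] -> 9 lines: cud dnj noll sruwz hrkg dfvm afdbl vkqgy uowpf
Hunk 5: at line 1 remove [noll,sruwz,hrkg] add [okgm,pmet] -> 8 lines: cud dnj okgm pmet dfvm afdbl vkqgy uowpf

Answer: cud
dnj
okgm
pmet
dfvm
afdbl
vkqgy
uowpf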